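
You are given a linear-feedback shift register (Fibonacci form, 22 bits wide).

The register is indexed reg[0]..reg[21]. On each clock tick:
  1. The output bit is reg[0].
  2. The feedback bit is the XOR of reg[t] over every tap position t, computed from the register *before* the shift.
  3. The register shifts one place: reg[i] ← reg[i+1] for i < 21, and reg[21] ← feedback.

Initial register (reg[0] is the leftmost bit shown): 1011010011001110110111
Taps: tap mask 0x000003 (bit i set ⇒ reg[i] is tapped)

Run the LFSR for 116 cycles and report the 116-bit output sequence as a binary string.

10110100110011101101111101110101010011011000011001111111010110100010101000000111101110011111100000100011001010000010

tick  register→output (feedback)
  0  1011010011001110110111→1 (1)
  1  0110100110011101101111→0 (1)
  2  1101001100111011011111→1 (0)
  3  1010011001110110111110→1 (1)
  4  0100110011101101111101→0 (1)
  5  1001100111011011111011→1 (1)
  6  0011001110110111110111→0 (0)
  7  0110011101101111101110→0 (1)
  8  1100111011011111011101→1 (0)
  9  1001110110111110111010→1 (1)
 10  0011101101111101110101→0 (0)
 11  0111011011111011101010→0 (1)
 12  1110110111110111010101→1 (0)
 13  1101101111101110101010→1 (0)
 14  1011011111011101010100→1 (1)
 15  0110111110111010101001→0 (1)
 16  1101111101110101010011→1 (0)
 17  1011111011101010100110→1 (1)
 18  0111110111010101001101→0 (1)
 19  1111101110101010011011→1 (0)
 20  1111011101010100110110→1 (0)
 21  1110111010101001101100→1 (0)
 22  1101110101010011011000→1 (0)
 23  1011101010100110110000→1 (1)
 24  0111010101001101100001→0 (1)
 25  1110101010011011000011→1 (0)
 26  1101010100110110000110→1 (0)
 27  1010101001101100001100→1 (1)
 28  0101010011011000011001→0 (1)
 29  1010100110110000110011→1 (1)
 30  0101001101100001100111→0 (1)
 31  1010011011000011001111→1 (1)
 32  0100110110000110011111→0 (1)
 33  1001101100001100111111→1 (1)
 34  0011011000011001111111→0 (0)
 35  0110110000110011111110→0 (1)
 36  1101100001100111111101→1 (0)
 37  1011000011001111111010→1 (1)
 38  0110000110011111110101→0 (1)
 39  1100001100111111101011→1 (0)
 40  1000011001111111010110→1 (1)
 41  0000110011111110101101→0 (0)
 42  0001100111111101011010→0 (0)
 43  0011001111111010110100→0 (0)
 44  0110011111110101101000→0 (1)
 45  1100111111101011010001→1 (0)
 46  1001111111010110100010→1 (1)
 47  0011111110101101000101→0 (0)
 48  0111111101011010001010→0 (1)
 49  1111111010110100010101→1 (0)
 50  1111110101101000101010→1 (0)
 51  1111101011010001010100→1 (0)
 52  1111010110100010101000→1 (0)
 53  1110101101000101010000→1 (0)
 54  1101011010001010100000→1 (0)
 55  1010110100010101000000→1 (1)
 56  0101101000101010000001→0 (1)
 57  1011010001010100000011→1 (1)
 58  0110100010101000000111→0 (1)
 59  1101000101010000001111→1 (0)
 60  1010001010100000011110→1 (1)
 61  0100010101000000111101→0 (1)
 62  1000101010000001111011→1 (1)
 63  0001010100000011110111→0 (0)
 64  0010101000000111101110→0 (0)
 65  0101010000001111011100→0 (1)
 66  1010100000011110111001→1 (1)
 67  0101000000111101110011→0 (1)
 68  1010000001111011100111→1 (1)
 69  0100000011110111001111→0 (1)
 70  1000000111101110011111→1 (1)
 71  0000001111011100111111→0 (0)
 72  0000011110111001111110→0 (0)
 73  0000111101110011111100→0 (0)
 74  0001111011100111111000→0 (0)
 75  0011110111001111110000→0 (0)
 76  0111101110011111100000→0 (1)
 77  1111011100111111000001→1 (0)
 78  1110111001111110000010→1 (0)
 79  1101110011111100000100→1 (0)
 80  1011100111111000001000→1 (1)
 81  0111001111110000010001→0 (1)
 82  1110011111100000100011→1 (0)
 83  1100111111000001000110→1 (0)
 84  1001111110000010001100→1 (1)
 85  0011111100000100011001→0 (0)
 86  0111111000001000110010→0 (1)
 87  1111110000010001100101→1 (0)
 88  1111100000100011001010→1 (0)
 89  1111000001000110010100→1 (0)
 90  1110000010001100101000→1 (0)
 91  1100000100011001010000→1 (0)
 92  1000001000110010100000→1 (1)
 93  0000010001100101000001→0 (0)
 94  0000100011001010000010→0 (0)
 95  0001000110010100000100→0 (0)
 96  0010001100101000001000→0 (0)
 97  0100011001010000010000→0 (1)
 98  1000110010100000100001→1 (1)
 99  0001100101000001000011→0 (0)
100  0011001010000010000110→0 (0)
101  0110010100000100001100→0 (1)
102  1100101000001000011001→1 (0)
103  1001010000010000110010→1 (1)
104  0010100000100001100101→0 (0)
105  0101000001000011001010→0 (1)
106  1010000010000110010101→1 (1)
107  0100000100001100101011→0 (1)
108  1000001000011001010111→1 (1)
109  0000010000110010101111→0 (0)
110  0000100001100101011110→0 (0)
111  0001000011001010111100→0 (0)
112  0010000110010101111000→0 (0)
113  0100001100101011110000→0 (1)
114  1000011001010111100001→1 (1)
115  0000110010101111000011→0 (0)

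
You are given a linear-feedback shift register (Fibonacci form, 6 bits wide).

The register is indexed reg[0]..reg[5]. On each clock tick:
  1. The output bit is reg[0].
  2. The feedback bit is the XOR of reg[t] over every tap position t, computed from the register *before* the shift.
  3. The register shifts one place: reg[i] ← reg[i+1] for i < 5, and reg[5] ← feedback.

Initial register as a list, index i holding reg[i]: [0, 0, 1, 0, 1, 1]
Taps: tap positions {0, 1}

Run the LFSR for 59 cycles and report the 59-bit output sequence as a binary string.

00101101110110011010101111110000010000110001010011110100011

tick  register→output (feedback)
  0  001011→0 (0)
  1  010110→0 (1)
  2  101101→1 (1)
  3  011011→0 (1)
  4  110111→1 (0)
  5  101110→1 (1)
  6  011101→0 (1)
  7  111011→1 (0)
  8  110110→1 (0)
  9  101100→1 (1)
 10  011001→0 (1)
 11  110011→1 (0)
 12  100110→1 (1)
 13  001101→0 (0)
 14  011010→0 (1)
 15  110101→1 (0)
 16  101010→1 (1)
 17  010101→0 (1)
 18  101011→1 (1)
 19  010111→0 (1)
 20  101111→1 (1)
 21  011111→0 (1)
 22  111111→1 (0)
 23  111110→1 (0)
 24  111100→1 (0)
 25  111000→1 (0)
 26  110000→1 (0)
 27  100000→1 (1)
 28  000001→0 (0)
 29  000010→0 (0)
 30  000100→0 (0)
 31  001000→0 (0)
 32  010000→0 (1)
 33  100001→1 (1)
 34  000011→0 (0)
 35  000110→0 (0)
 36  001100→0 (0)
 37  011000→0 (1)
 38  110001→1 (0)
 39  100010→1 (1)
 40  000101→0 (0)
 41  001010→0 (0)
 42  010100→0 (1)
 43  101001→1 (1)
 44  010011→0 (1)
 45  100111→1 (1)
 46  001111→0 (0)
 47  011110→0 (1)
 48  111101→1 (0)
 49  111010→1 (0)
 50  110100→1 (0)
 51  101000→1 (1)
 52  010001→0 (1)
 53  100011→1 (1)
 54  000111→0 (0)
 55  001110→0 (0)
 56  011100→0 (1)
 57  111001→1 (0)
 58  110010→1 (0)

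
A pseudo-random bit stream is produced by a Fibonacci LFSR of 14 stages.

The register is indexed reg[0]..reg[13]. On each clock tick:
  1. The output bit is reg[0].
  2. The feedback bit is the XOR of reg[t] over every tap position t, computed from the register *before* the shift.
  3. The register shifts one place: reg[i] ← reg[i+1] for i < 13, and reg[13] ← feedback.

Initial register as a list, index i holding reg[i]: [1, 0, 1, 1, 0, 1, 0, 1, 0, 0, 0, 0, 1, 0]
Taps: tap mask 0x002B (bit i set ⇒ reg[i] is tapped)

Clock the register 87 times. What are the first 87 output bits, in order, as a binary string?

step | reg (before) | out | fb
   0 | 10110101000010 | 1 | 1
   1 | 01101010000101 | 0 | 1
   2 | 11010100001011 | 1 | 0
   3 | 10101000010110 | 1 | 1
   4 | 01010000101101 | 0 | 0
   5 | 10100001011010 | 1 | 1
   6 | 01000010110101 | 0 | 1
   7 | 10000101101011 | 1 | 0
   8 | 00001011010110 | 0 | 0
   9 | 00010110101100 | 0 | 0
  10 | 00101101011000 | 0 | 1
  11 | 01011010110001 | 0 | 0
  12 | 10110101100010 | 1 | 1
  13 | 01101011000101 | 0 | 1
  14 | 11010110001011 | 1 | 0
  15 | 10101100010110 | 1 | 0
  16 | 01011000101100 | 0 | 0
  17 | 10110001011000 | 1 | 0
  18 | 01100010110000 | 0 | 1
  19 | 11000101100001 | 1 | 1
  20 | 10001011000011 | 1 | 1
  21 | 00010110000111 | 0 | 0
  22 | 00101100001110 | 0 | 1
  23 | 01011000011101 | 0 | 0
  24 | 10110000111010 | 1 | 0
  25 | 01100001110100 | 0 | 1
  26 | 11000011101001 | 1 | 0
  27 | 10000111010010 | 1 | 0
  28 | 00001110100100 | 0 | 1
  29 | 00011101001001 | 0 | 0
  30 | 00111010010010 | 0 | 1
  31 | 01110100100101 | 0 | 1
  32 | 11101001001011 | 1 | 0
  33 | 11010010010110 | 1 | 1
  34 | 10100100101101 | 1 | 0
  35 | 01001001011010 | 0 | 1
  36 | 10010010110101 | 1 | 0
  37 | 00100101101010 | 0 | 1
  38 | 01001011010101 | 0 | 1
  39 | 10010110101011 | 1 | 1
  40 | 00101101010111 | 0 | 1
  41 | 01011010101111 | 0 | 0
  42 | 10110101011110 | 1 | 1
  43 | 01101010111101 | 0 | 1
  44 | 11010101111011 | 1 | 0
  45 | 10101011110110 | 1 | 1
  46 | 01010111101101 | 0 | 1
  47 | 10101111011011 | 1 | 0
  48 | 01011110110110 | 0 | 1
  49 | 10111101101101 | 1 | 1
  50 | 01111011011011 | 0 | 0
  51 | 11110110110110 | 1 | 0
  52 | 11101101101100 | 1 | 1
  53 | 11011011011001 | 1 | 1
  54 | 10110110110011 | 1 | 1
  55 | 01101101100111 | 0 | 0
  56 | 11011011001110 | 1 | 1
  57 | 10110110011101 | 1 | 1
  58 | 01101100111011 | 0 | 0
  59 | 11011001110110 | 1 | 1
  60 | 10110011101101 | 1 | 0
  61 | 01100111011010 | 0 | 0
  62 | 11001110110100 | 1 | 1
  63 | 10011101101001 | 1 | 1
  64 | 00111011010011 | 0 | 1
  65 | 01110110100111 | 0 | 1
  66 | 11101101001111 | 1 | 1
  67 | 11011010011111 | 1 | 1
  68 | 10110100111111 | 1 | 1
  69 | 01101001111111 | 0 | 1
  70 | 11010011111111 | 1 | 1
  71 | 10100111111111 | 1 | 0
  72 | 01001111111110 | 0 | 0
  73 | 10011111111100 | 1 | 1
  74 | 00111111111001 | 0 | 0
  75 | 01111111110010 | 0 | 1
  76 | 11111111100101 | 1 | 0
  77 | 11111111001010 | 1 | 0
  78 | 11111110010100 | 1 | 0
  79 | 11111100101000 | 1 | 0
  80 | 11111001010000 | 1 | 1
  81 | 11110010100001 | 1 | 1
  82 | 11100101000011 | 1 | 1
  83 | 11001010000111 | 1 | 0
  84 | 10010100001110 | 1 | 1
  85 | 00101000011101 | 0 | 0
  86 | 01010000111010 | 0 | 0

101101010000101101011000101100001110100100101101010111101101101100111011010011111111100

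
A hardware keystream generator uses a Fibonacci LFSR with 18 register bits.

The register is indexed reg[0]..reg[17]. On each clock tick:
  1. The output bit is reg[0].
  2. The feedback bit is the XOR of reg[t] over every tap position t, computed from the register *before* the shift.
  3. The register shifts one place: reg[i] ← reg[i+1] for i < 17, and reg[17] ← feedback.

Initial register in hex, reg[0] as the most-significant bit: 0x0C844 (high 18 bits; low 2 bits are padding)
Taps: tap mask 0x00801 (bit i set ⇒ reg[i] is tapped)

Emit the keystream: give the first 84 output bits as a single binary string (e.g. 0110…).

000011001000010001001011101101100111111000010001101111001111110110010100000101110100

k : reg_k → out_k, fb_k
0: 000011001000010001 → 0, fb=0
1: 000110010000100010 → 0, fb=0
2: 001100100001000100 → 0, fb=1
3: 011001000010001001 → 0, fb=0
4: 110010000100010010 → 1, fb=1
5: 100100001000100101 → 1, fb=1
6: 001000010001001011 → 0, fb=1
7: 010000100010010111 → 0, fb=0
8: 100001000100101110 → 1, fb=1
9: 000010001001011101 → 0, fb=1
10: 000100010010111011 → 0, fb=0
11: 001000100101110110 → 0, fb=1
12: 010001001011101101 → 0, fb=1
13: 100010010111011011 → 1, fb=0
14: 000100101110110110 → 0, fb=0
15: 001001011101101100 → 0, fb=1
16: 010010111011011001 → 0, fb=1
17: 100101110110110011 → 1, fb=1
18: 001011101101100111 → 0, fb=1
19: 010111011011001111 → 0, fb=1
20: 101110110110011111 → 1, fb=1
21: 011101101100111111 → 0, fb=0
22: 111011011001111110 → 1, fb=0
23: 110110110011111100 → 1, fb=0
24: 101101100111111000 → 1, fb=0
25: 011011001111110000 → 0, fb=1
26: 110110011111100001 → 1, fb=0
27: 101100111111000010 → 1, fb=0
28: 011001111110000100 → 0, fb=0
29: 110011111100001000 → 1, fb=1
30: 100111111000010001 → 1, fb=1
31: 001111110000100011 → 0, fb=0
32: 011111100001000110 → 0, fb=1
33: 111111000010001101 → 1, fb=1
34: 111110000100011011 → 1, fb=1
35: 111100001000110111 → 1, fb=1
36: 111000010001101111 → 1, fb=0
37: 110000100011011110 → 1, fb=0
38: 100001000110111100 → 1, fb=1
39: 000010001101111001 → 0, fb=1
40: 000100011011110011 → 0, fb=1
41: 001000110111100111 → 0, fb=1
42: 010001101111001111 → 0, fb=1
43: 100011011110011111 → 1, fb=1
44: 000110111100111111 → 0, fb=0
45: 001101111001111110 → 0, fb=1
46: 011011110011111101 → 0, fb=1
47: 110111100111111011 → 1, fb=0
48: 101111001111110110 → 1, fb=0
49: 011110011111101100 → 0, fb=1
50: 111100111111011001 → 1, fb=0
51: 111001111110110010 → 1, fb=1
52: 110011111101100101 → 1, fb=0
53: 100111111011001010 → 1, fb=0
54: 001111110110010100 → 0, fb=0
55: 011111101100101000 → 0, fb=0
56: 111111011001010000 → 1, fb=0
57: 111110110010100000 → 1, fb=1
58: 111101100101000001 → 1, fb=0
59: 111011001010000010 → 1, fb=1
60: 110110010100000101 → 1, fb=1
61: 101100101000001011 → 1, fb=1
62: 011001010000010111 → 0, fb=0
63: 110010100000101110 → 1, fb=1
64: 100101000001011101 → 1, fb=0
65: 001010000010111010 → 0, fb=0
66: 010100000101110100 → 0, fb=1
67: 101000001011101001 → 1, fb=0
68: 010000010111010010 → 0, fb=1
69: 100000101110100101 → 1, fb=1
70: 000001011101001011 → 0, fb=1
71: 000010111010010111 → 0, fb=0
72: 000101110100101110 → 0, fb=0
73: 001011101001011100 → 0, fb=1
74: 010111010010111001 → 0, fb=0
75: 101110100101110010 → 1, fb=0
76: 011101001011100100 → 0, fb=1
77: 111010010111001001 → 1, fb=0
78: 110100101110010010 → 1, fb=1
79: 101001011100100101 → 1, fb=1
80: 010010111001001011 → 0, fb=1
81: 100101110010010111 → 1, fb=1
82: 001011100100101111 → 0, fb=0
83: 010111001001011110 → 0, fb=1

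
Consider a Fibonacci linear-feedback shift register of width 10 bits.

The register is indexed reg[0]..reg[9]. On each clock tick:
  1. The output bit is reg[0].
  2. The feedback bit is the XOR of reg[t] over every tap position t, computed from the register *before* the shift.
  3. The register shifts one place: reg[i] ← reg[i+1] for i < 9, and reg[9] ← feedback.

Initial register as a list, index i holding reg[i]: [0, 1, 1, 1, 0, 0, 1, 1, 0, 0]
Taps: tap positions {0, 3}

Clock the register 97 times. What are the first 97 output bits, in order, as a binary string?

k : reg_k → out_k, fb_k
0: 0111001100 → 0, fb=1
1: 1110011001 → 1, fb=1
2: 1100110011 → 1, fb=1
3: 1001100111 → 1, fb=0
4: 0011001110 → 0, fb=1
5: 0110011101 → 0, fb=0
6: 1100111010 → 1, fb=1
7: 1001110101 → 1, fb=0
8: 0011101010 → 0, fb=1
9: 0111010101 → 0, fb=1
10: 1110101011 → 1, fb=1
11: 1101010111 → 1, fb=0
12: 1010101110 → 1, fb=1
13: 0101011101 → 0, fb=1
14: 1010111011 → 1, fb=1
15: 0101110111 → 0, fb=1
16: 1011101111 → 1, fb=0
17: 0111011110 → 0, fb=1
18: 1110111101 → 1, fb=1
19: 1101111011 → 1, fb=0
20: 1011110110 → 1, fb=0
21: 0111101100 → 0, fb=1
22: 1111011001 → 1, fb=0
23: 1110110010 → 1, fb=1
24: 1101100101 → 1, fb=0
25: 1011001010 → 1, fb=0
26: 0110010100 → 0, fb=0
27: 1100101000 → 1, fb=1
28: 1001010001 → 1, fb=0
29: 0010100010 → 0, fb=0
30: 0101000100 → 0, fb=1
31: 1010001001 → 1, fb=1
32: 0100010011 → 0, fb=0
33: 1000100110 → 1, fb=1
34: 0001001101 → 0, fb=1
35: 0010011011 → 0, fb=0
36: 0100110110 → 0, fb=0
37: 1001101100 → 1, fb=0
38: 0011011000 → 0, fb=1
39: 0110110001 → 0, fb=0
40: 1101100010 → 1, fb=0
41: 1011000100 → 1, fb=0
42: 0110001000 → 0, fb=0
43: 1100010000 → 1, fb=1
44: 1000100001 → 1, fb=1
45: 0001000011 → 0, fb=1
46: 0010000111 → 0, fb=0
47: 0100001110 → 0, fb=0
48: 1000011100 → 1, fb=1
49: 0000111001 → 0, fb=0
50: 0001110010 → 0, fb=1
51: 0011100101 → 0, fb=1
52: 0111001011 → 0, fb=1
53: 1110010111 → 1, fb=1
54: 1100101111 → 1, fb=1
55: 1001011111 → 1, fb=0
56: 0010111110 → 0, fb=0
57: 0101111100 → 0, fb=1
58: 1011111001 → 1, fb=0
59: 0111110010 → 0, fb=1
60: 1111100101 → 1, fb=0
61: 1111001010 → 1, fb=0
62: 1110010100 → 1, fb=1
63: 1100101001 → 1, fb=1
64: 1001010011 → 1, fb=0
65: 0010100110 → 0, fb=0
66: 0101001100 → 0, fb=1
67: 1010011001 → 1, fb=1
68: 0100110011 → 0, fb=0
69: 1001100110 → 1, fb=0
70: 0011001100 → 0, fb=1
71: 0110011001 → 0, fb=0
72: 1100110010 → 1, fb=1
73: 1001100101 → 1, fb=0
74: 0011001010 → 0, fb=1
75: 0110010101 → 0, fb=0
76: 1100101010 → 1, fb=1
77: 1001010101 → 1, fb=0
78: 0010101010 → 0, fb=0
79: 0101010100 → 0, fb=1
80: 1010101001 → 1, fb=1
81: 0101010011 → 0, fb=1
82: 1010100111 → 1, fb=1
83: 0101001111 → 0, fb=1
84: 1010011111 → 1, fb=1
85: 0100111111 → 0, fb=0
86: 1001111110 → 1, fb=0
87: 0011111100 → 0, fb=1
88: 0111111001 → 0, fb=1
89: 1111110011 → 1, fb=0
90: 1111100110 → 1, fb=0
91: 1111001100 → 1, fb=0
92: 1110011000 → 1, fb=1
93: 1100110001 → 1, fb=1
94: 1001100011 → 1, fb=0
95: 0011000110 → 0, fb=1
96: 0110001101 → 0, fb=0

0111001100111010101110111101100101000100110110001000011100101111100101001100110010101010011111100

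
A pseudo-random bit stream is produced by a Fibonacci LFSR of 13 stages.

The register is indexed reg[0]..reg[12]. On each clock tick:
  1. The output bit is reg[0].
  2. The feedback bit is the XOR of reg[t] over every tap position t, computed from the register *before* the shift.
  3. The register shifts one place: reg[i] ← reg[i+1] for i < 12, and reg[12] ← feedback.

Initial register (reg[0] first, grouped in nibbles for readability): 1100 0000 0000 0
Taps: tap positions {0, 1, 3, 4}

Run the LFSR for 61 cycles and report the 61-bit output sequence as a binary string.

k : reg_k → out_k, fb_k
0: 1100000000000 → 1, fb=0
1: 1000000000000 → 1, fb=1
2: 0000000000001 → 0, fb=0
3: 0000000000010 → 0, fb=0
4: 0000000000100 → 0, fb=0
5: 0000000001000 → 0, fb=0
6: 0000000010000 → 0, fb=0
7: 0000000100000 → 0, fb=0
8: 0000001000000 → 0, fb=0
9: 0000010000000 → 0, fb=0
10: 0000100000000 → 0, fb=1
11: 0001000000001 → 0, fb=1
12: 0010000000011 → 0, fb=0
13: 0100000000110 → 0, fb=1
14: 1000000001101 → 1, fb=1
15: 0000000011011 → 0, fb=0
16: 0000000110110 → 0, fb=0
17: 0000001101100 → 0, fb=0
18: 0000011011000 → 0, fb=0
19: 0000110110000 → 0, fb=1
20: 0001101100001 → 0, fb=0
21: 0011011000010 → 0, fb=1
22: 0110110000101 → 0, fb=0
23: 1101100001010 → 1, fb=0
24: 1011000010100 → 1, fb=0
25: 0110000101000 → 0, fb=1
26: 1100001010001 → 1, fb=0
27: 1000010100010 → 1, fb=1
28: 0000101000101 → 0, fb=1
29: 0001010001011 → 0, fb=1
30: 0010100010111 → 0, fb=1
31: 0101000101111 → 0, fb=0
32: 1010001011110 → 1, fb=1
33: 0100010111101 → 0, fb=1
34: 1000101111011 → 1, fb=0
35: 0001011110110 → 0, fb=1
36: 0010111101101 → 0, fb=1
37: 0101111011011 → 0, fb=1
38: 1011110110111 → 1, fb=1
39: 0111101101111 → 0, fb=1
40: 1111011011111 → 1, fb=1
41: 1110110111111 → 1, fb=1
42: 1101101111111 → 1, fb=0
43: 1011011111110 → 1, fb=0
44: 0110111111100 → 0, fb=0
45: 1101111111000 → 1, fb=0
46: 1011111110000 → 1, fb=1
47: 0111111100001 → 0, fb=1
48: 1111111000011 → 1, fb=0
49: 1111110000110 → 1, fb=0
50: 1111100001100 → 1, fb=0
51: 1111000011000 → 1, fb=1
52: 1110000110001 → 1, fb=0
53: 1100001100010 → 1, fb=0
54: 1000011000100 → 1, fb=1
55: 0000110001001 → 0, fb=1
56: 0001100010011 → 0, fb=0
57: 0011000100110 → 0, fb=1
58: 0110001001101 → 0, fb=1
59: 1100010011011 → 1, fb=0
60: 1000100110110 → 1, fb=0

1100000000000010000000011011000010100010111101101111111000011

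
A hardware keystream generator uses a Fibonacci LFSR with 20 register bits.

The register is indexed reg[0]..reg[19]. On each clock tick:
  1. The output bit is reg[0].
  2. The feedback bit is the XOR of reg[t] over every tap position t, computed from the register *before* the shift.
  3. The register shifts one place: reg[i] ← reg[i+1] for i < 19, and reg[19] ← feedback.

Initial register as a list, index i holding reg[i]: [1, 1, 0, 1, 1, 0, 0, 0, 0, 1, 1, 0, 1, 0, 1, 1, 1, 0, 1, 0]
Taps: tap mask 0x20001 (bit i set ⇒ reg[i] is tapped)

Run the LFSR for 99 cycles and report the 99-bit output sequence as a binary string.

tick  register→output (feedback)
  0  11011000011010111010→1 (1)
  1  10110000110101110101→1 (0)
  2  01100001101011101010→0 (0)
  3  11000011010111010100→1 (0)
  4  10000110101110101000→1 (1)
  5  00001101011101010001→0 (0)
  6  00011010111010100010→0 (0)
  7  00110101110101000100→0 (1)
  8  01101011101010001001→0 (0)
  9  11010111010100010010→1 (1)
 10  10101110101000100101→1 (0)
 11  01011101010001001010→0 (0)
 12  10111010100010010100→1 (0)
 13  01110101000100101000→0 (0)
 14  11101010001001010000→1 (1)
 15  11010100010010100001→1 (1)
 16  10101000100101000011→1 (1)
 17  01010001001010000111→0 (1)
 18  10100010010100001111→1 (0)
 19  01000100101000011110→0 (1)
 20  10001001010000111101→1 (0)
 21  00010010100001111010→0 (0)
 22  00100101000011110100→0 (1)
 23  01001010000111101001→0 (0)
 24  10010100001111010010→1 (1)
 25  00101000011110100101→0 (1)
 26  01010000111101001011→0 (0)
 27  10100001111010010110→1 (0)
 28  01000011110100101100→0 (1)
 29  10000111101001011001→1 (1)
 30  00001111010010110011→0 (0)
 31  00011110100101100110→0 (1)
 32  00111101001011001101→0 (1)
 33  01111010010110011011→0 (0)
 34  11110100101100110110→1 (0)
 35  11101001011001101100→1 (0)
 36  11010010110011011000→1 (1)
 37  10100101100110110001→1 (1)
 38  01001011001101100011→0 (0)
 39  10010110011011000110→1 (0)
 40  00101100110110001100→0 (1)
 41  01011001101100011001→0 (0)
 42  10110011011000110010→1 (1)
 43  01100110110001100101→0 (1)
 44  11001101100011001011→1 (1)
 45  10011011000110010111→1 (0)
 46  00110110001100101110→0 (1)
 47  01101100011001011101→0 (1)
 48  11011000110010111011→1 (1)
 49  10110001100101110111→1 (0)
 50  01100011001011101110→0 (1)
 51  11000110010111011101→1 (0)
 52  10001100101110111010→1 (1)
 53  00011001011101110101→0 (1)
 54  00110010111011101011→0 (0)
 55  01100101110111010110→0 (1)
 56  11001011101110101101→1 (0)
 57  10010111011101011010→1 (1)
 58  00101110111010110101→0 (1)
 59  01011101110101101011→0 (0)
 60  10111011101011010110→1 (0)
 61  01110111010110101100→0 (1)
 62  11101110101101011001→1 (1)
 63  11011101011010110011→1 (1)
 64  10111010110101100111→1 (0)
 65  01110101101011001110→0 (1)
 66  11101011010110011101→1 (0)
 67  11010110101100111010→1 (1)
 68  10101101011001110101→1 (0)
 69  01011010110011101010→0 (0)
 70  10110101100111010100→1 (0)
 71  01101011001110101000→0 (0)
 72  11010110011101010000→1 (1)
 73  10101100111010100001→1 (1)
 74  01011001110101000011→0 (0)
 75  10110011101010000110→1 (0)
 76  01100111010100001100→0 (1)
 77  11001110101000011001→1 (1)
 78  10011101010000110011→1 (1)
 79  00111010100001100111→0 (1)
 80  01110101000011001111→0 (1)
 81  11101010000110011111→1 (0)
 82  11010100001100111110→1 (0)
 83  10101000011001111100→1 (0)
 84  01010000110011111000→0 (0)
 85  10100001100111110000→1 (1)
 86  01000011001111100001→0 (0)
 87  10000110011111000010→1 (1)
 88  00001100111110000101→0 (1)
 89  00011001111100001011→0 (0)
 90  00110011111000010110→0 (1)
 91  01100111110000101101→0 (1)
 92  11001111100001011011→1 (1)
 93  10011111000010110111→1 (0)
 94  00111110000101101110→0 (1)
 95  01111100001011011101→0 (1)
 96  11111000010110111011→1 (1)
 97  11110000101101110111→1 (0)
 98  11100001011011101110→1 (0)

110110000110101110101000100101000011110100101100110110001100101110111010110101100111010100001100111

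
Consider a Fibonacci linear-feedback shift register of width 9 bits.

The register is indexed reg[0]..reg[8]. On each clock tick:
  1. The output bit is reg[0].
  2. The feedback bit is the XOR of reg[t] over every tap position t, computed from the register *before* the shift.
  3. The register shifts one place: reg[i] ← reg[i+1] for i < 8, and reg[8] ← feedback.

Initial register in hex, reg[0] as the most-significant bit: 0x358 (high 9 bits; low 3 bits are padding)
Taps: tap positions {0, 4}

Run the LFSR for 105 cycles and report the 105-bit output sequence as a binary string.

step | reg (before) | out | fb
   0 | 001101011 | 0 | 0
   1 | 011010110 | 0 | 1
   2 | 110101101 | 1 | 1
   3 | 101011011 | 1 | 0
   4 | 010110110 | 0 | 1
   5 | 101101101 | 1 | 1
   6 | 011011011 | 0 | 1
   7 | 110110111 | 1 | 0
   8 | 101101110 | 1 | 1
   9 | 011011101 | 0 | 1
  10 | 110111011 | 1 | 0
  11 | 101110110 | 1 | 0
  12 | 011101100 | 0 | 0
  13 | 111011000 | 1 | 0
  14 | 110110000 | 1 | 0
  15 | 101100000 | 1 | 1
  16 | 011000001 | 0 | 0
  17 | 110000010 | 1 | 1
  18 | 100000101 | 1 | 1
  19 | 000001011 | 0 | 0
  20 | 000010110 | 0 | 1
  21 | 000101101 | 0 | 0
  22 | 001011010 | 0 | 1
  23 | 010110101 | 0 | 1
  24 | 101101011 | 1 | 1
  25 | 011010111 | 0 | 1
  26 | 110101111 | 1 | 1
  27 | 101011111 | 1 | 0
  28 | 010111110 | 0 | 1
  29 | 101111101 | 1 | 0
  30 | 011111010 | 0 | 1
  31 | 111110101 | 1 | 0
  32 | 111101010 | 1 | 1
  33 | 111010101 | 1 | 0
  34 | 110101010 | 1 | 1
  35 | 101010101 | 1 | 0
  36 | 010101010 | 0 | 0
  37 | 101010100 | 1 | 0
  38 | 010101000 | 0 | 0
  39 | 101010000 | 1 | 0
  40 | 010100000 | 0 | 0
  41 | 101000000 | 1 | 1
  42 | 010000001 | 0 | 0
  43 | 100000010 | 1 | 1
  44 | 000000101 | 0 | 0
  45 | 000001010 | 0 | 0
  46 | 000010100 | 0 | 1
  47 | 000101001 | 0 | 0
  48 | 001010010 | 0 | 1
  49 | 010100101 | 0 | 0
  50 | 101001010 | 1 | 1
  51 | 010010101 | 0 | 1
  52 | 100101011 | 1 | 1
  53 | 001010111 | 0 | 1
  54 | 010101111 | 0 | 0
  55 | 101011110 | 1 | 0
  56 | 010111100 | 0 | 1
  57 | 101111001 | 1 | 0
  58 | 011110010 | 0 | 1
  59 | 111100101 | 1 | 1
  60 | 111001011 | 1 | 1
  61 | 110010111 | 1 | 0
  62 | 100101110 | 1 | 1
  63 | 001011101 | 0 | 1
  64 | 010111011 | 0 | 1
  65 | 101110111 | 1 | 0
  66 | 011101110 | 0 | 0
  67 | 111011100 | 1 | 0
  68 | 110111000 | 1 | 0
  69 | 101110000 | 1 | 0
  70 | 011100000 | 0 | 0
  71 | 111000000 | 1 | 1
  72 | 110000001 | 1 | 1
  73 | 100000011 | 1 | 1
  74 | 000000111 | 0 | 0
  75 | 000001110 | 0 | 0
  76 | 000011100 | 0 | 1
  77 | 000111001 | 0 | 1
  78 | 001110011 | 0 | 1
  79 | 011100111 | 0 | 0
  80 | 111001110 | 1 | 1
  81 | 110011101 | 1 | 0
  82 | 100111010 | 1 | 0
  83 | 001110100 | 0 | 1
  84 | 011101001 | 0 | 0
  85 | 111010010 | 1 | 0
  86 | 110100100 | 1 | 1
  87 | 101001001 | 1 | 1
  88 | 010010011 | 0 | 1
  89 | 100100111 | 1 | 1
  90 | 001001111 | 0 | 0
  91 | 010011110 | 0 | 1
  92 | 100111101 | 1 | 0
  93 | 001111010 | 0 | 1
  94 | 011110101 | 0 | 1
  95 | 111101011 | 1 | 1
  96 | 111010111 | 1 | 0
  97 | 110101110 | 1 | 1
  98 | 101011101 | 1 | 0
  99 | 010111010 | 0 | 1
 100 | 101110101 | 1 | 0
 101 | 011101010 | 0 | 0
 102 | 111010100 | 1 | 0
 103 | 110101000 | 1 | 1
 104 | 101010001 | 1 | 0

001101011011011101100000101101011111010101010000001010010101111001011101110000001110011101001001111010111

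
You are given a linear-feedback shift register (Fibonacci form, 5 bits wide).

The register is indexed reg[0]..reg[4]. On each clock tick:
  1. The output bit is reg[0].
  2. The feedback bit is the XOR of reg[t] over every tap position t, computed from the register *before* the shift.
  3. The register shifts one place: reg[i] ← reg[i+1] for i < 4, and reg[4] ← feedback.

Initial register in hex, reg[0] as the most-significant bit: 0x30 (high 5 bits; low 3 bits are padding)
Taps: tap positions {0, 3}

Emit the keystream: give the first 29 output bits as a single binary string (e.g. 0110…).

00110100100001010111011000111

k : reg_k → out_k, fb_k
0: 00110 → 0, fb=1
1: 01101 → 0, fb=0
2: 11010 → 1, fb=0
3: 10100 → 1, fb=1
4: 01001 → 0, fb=0
5: 10010 → 1, fb=0
6: 00100 → 0, fb=0
7: 01000 → 0, fb=0
8: 10000 → 1, fb=1
9: 00001 → 0, fb=0
10: 00010 → 0, fb=1
11: 00101 → 0, fb=0
12: 01010 → 0, fb=1
13: 10101 → 1, fb=1
14: 01011 → 0, fb=1
15: 10111 → 1, fb=0
16: 01110 → 0, fb=1
17: 11101 → 1, fb=1
18: 11011 → 1, fb=0
19: 10110 → 1, fb=0
20: 01100 → 0, fb=0
21: 11000 → 1, fb=1
22: 10001 → 1, fb=1
23: 00011 → 0, fb=1
24: 00111 → 0, fb=1
25: 01111 → 0, fb=1
26: 11111 → 1, fb=0
27: 11110 → 1, fb=0
28: 11100 → 1, fb=1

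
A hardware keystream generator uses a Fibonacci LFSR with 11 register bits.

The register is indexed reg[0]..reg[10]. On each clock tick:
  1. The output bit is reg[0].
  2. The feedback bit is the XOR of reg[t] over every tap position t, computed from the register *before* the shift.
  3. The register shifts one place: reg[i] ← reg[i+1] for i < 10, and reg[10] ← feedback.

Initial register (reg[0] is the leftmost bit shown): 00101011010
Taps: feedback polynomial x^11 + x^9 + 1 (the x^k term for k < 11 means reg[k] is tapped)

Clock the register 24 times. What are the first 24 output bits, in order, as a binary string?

001010110101000100100010

k : reg_k → out_k, fb_k
0: 00101011010 → 0, fb=1
1: 01010110101 → 0, fb=0
2: 10101101010 → 1, fb=0
3: 01011010100 → 0, fb=0
4: 10110101000 → 1, fb=1
5: 01101010001 → 0, fb=0
6: 11010100010 → 1, fb=0
7: 10101000100 → 1, fb=1
8: 01010001001 → 0, fb=0
9: 10100010010 → 1, fb=0
10: 01000100100 → 0, fb=0
11: 10001001000 → 1, fb=1
12: 00010010001 → 0, fb=0
13: 00100100010 → 0, fb=1
14: 01001000101 → 0, fb=0
15: 10010001010 → 1, fb=0
16: 00100010100 → 0, fb=0
17: 01000101000 → 0, fb=0
18: 10001010000 → 1, fb=1
19: 00010100001 → 0, fb=0
20: 00101000010 → 0, fb=1
21: 01010000101 → 0, fb=0
22: 10100001010 → 1, fb=0
23: 01000010100 → 0, fb=0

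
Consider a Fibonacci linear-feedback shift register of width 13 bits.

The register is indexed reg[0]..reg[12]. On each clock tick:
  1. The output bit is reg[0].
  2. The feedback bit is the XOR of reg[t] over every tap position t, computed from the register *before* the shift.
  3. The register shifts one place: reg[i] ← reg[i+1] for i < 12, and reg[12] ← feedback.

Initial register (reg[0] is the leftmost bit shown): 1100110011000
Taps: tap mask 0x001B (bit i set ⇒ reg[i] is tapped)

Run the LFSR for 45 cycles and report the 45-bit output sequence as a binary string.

tick  register→output (feedback)
  0  1100110011000→1 (1)
  1  1001100110001→1 (1)
  2  0011001100011→0 (1)
  3  0110011000111→0 (1)
  4  1100110001111→1 (1)
  5  1001100011111→1 (1)
  6  0011000111111→0 (1)
  7  0110001111111→0 (1)
  8  1100011111111→1 (0)
  9  1000111111110→1 (0)
 10  0001111111100→0 (0)
 11  0011111111000→0 (0)
 12  0111111110000→0 (1)
 13  1111111100001→1 (0)
 14  1111111000010→1 (0)
 15  1111110000100→1 (0)
 16  1111100001000→1 (0)
 17  1111000010000→1 (1)
 18  1110000100001→1 (0)
 19  1100001000010→1 (0)
 20  1000010000100→1 (1)
 21  0000100001001→0 (1)
 22  0001000010011→0 (1)
 23  0010000100111→0 (0)
 24  0100001001110→0 (1)
 25  1000010011101→1 (1)
 26  0000100111011→0 (1)
 27  0001001110111→0 (1)
 28  0010011101111→0 (0)
 29  0100111011110→0 (0)
 30  1001110111100→1 (1)
 31  0011101111001→0 (0)
 32  0111011110010→0 (0)
 33  1110111100100→1 (1)
 34  1101111001001→1 (0)
 35  1011110010010→1 (1)
 36  0111100100101→0 (1)
 37  1111001001011→1 (1)
 38  1110010010111→1 (0)
 39  1100100101110→1 (1)
 40  1001001011101→1 (0)
 41  0010010111010→0 (0)
 42  0100101110100→0 (0)
 43  1001011101000→1 (0)
 44  0010111010000→0 (1)

110011001100011111111000010000100111011110010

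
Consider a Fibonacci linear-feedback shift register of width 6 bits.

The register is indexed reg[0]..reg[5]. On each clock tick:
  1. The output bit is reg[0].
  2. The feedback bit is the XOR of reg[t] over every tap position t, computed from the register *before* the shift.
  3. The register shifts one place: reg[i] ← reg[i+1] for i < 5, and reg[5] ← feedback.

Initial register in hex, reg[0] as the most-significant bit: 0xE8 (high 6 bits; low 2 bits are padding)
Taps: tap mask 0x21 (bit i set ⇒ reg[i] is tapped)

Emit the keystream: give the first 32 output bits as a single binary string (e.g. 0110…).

tick  register→output (feedback)
  0  111010→1 (1)
  1  110101→1 (0)
  2  101010→1 (1)
  3  010101→0 (1)
  4  101011→1 (0)
  5  010110→0 (0)
  6  101100→1 (1)
  7  011001→0 (1)
  8  110011→1 (0)
  9  100110→1 (1)
 10  001101→0 (1)
 11  011011→0 (1)
 12  110111→1 (0)
 13  101110→1 (1)
 14  011101→0 (1)
 15  111011→1 (0)
 16  110110→1 (1)
 17  101101→1 (0)
 18  011010→0 (0)
 19  110100→1 (1)
 20  101001→1 (0)
 21  010010→0 (0)
 22  100100→1 (1)
 23  001001→0 (1)
 24  010011→0 (1)
 25  100111→1 (0)
 26  001110→0 (0)
 27  011100→0 (0)
 28  111000→1 (1)
 29  110001→1 (0)
 30  100010→1 (1)
 31  000101→0 (1)

11101010110011011101101001001110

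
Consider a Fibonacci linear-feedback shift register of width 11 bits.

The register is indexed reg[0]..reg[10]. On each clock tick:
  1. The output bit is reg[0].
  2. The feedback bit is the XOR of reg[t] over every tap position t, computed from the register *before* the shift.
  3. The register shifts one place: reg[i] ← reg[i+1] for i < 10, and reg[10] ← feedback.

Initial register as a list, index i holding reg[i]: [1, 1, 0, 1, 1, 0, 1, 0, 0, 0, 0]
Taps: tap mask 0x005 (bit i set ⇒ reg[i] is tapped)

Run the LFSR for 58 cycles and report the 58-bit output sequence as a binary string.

1101101000010110010010011110110111001011010111001100010111

tick  register→output (feedback)
  0  11011010000→1 (1)
  1  10110100001→1 (0)
  2  01101000010→0 (1)
  3  11010000101→1 (1)
  4  10100001011→1 (0)
  5  01000010110→0 (0)
  6  10000101100→1 (1)
  7  00001011001→0 (0)
  8  00010110010→0 (0)
  9  00101100100→0 (1)
 10  01011001001→0 (0)
 11  10110010010→1 (0)
 12  01100100100→0 (1)
 13  11001001001→1 (1)
 14  10010010011→1 (1)
 15  00100100111→0 (1)
 16  01001001111→0 (0)
 17  10010011110→1 (1)
 18  00100111101→0 (1)
 19  01001111011→0 (0)
 20  10011110110→1 (1)
 21  00111101101→0 (1)
 22  01111011011→0 (1)
 23  11110110111→1 (0)
 24  11101101110→1 (0)
 25  11011011100→1 (1)
 26  10110111001→1 (0)
 27  01101110010→0 (1)
 28  11011100101→1 (1)
 29  10111001011→1 (0)
 30  01110010110→0 (1)
 31  11100101101→1 (0)
 32  11001011010→1 (1)
 33  10010110101→1 (1)
 34  00101101011→0 (1)
 35  01011010111→0 (0)
 36  10110101110→1 (0)
 37  01101011100→0 (1)
 38  11010111001→1 (1)
 39  10101110011→1 (0)
 40  01011100110→0 (0)
 41  10111001100→1 (0)
 42  01110011000→0 (1)
 43  11100110001→1 (0)
 44  11001100010→1 (1)
 45  10011000101→1 (1)
 46  00110001011→0 (1)
 47  01100010111→0 (1)
 48  11000101111→1 (1)
 49  10001011111→1 (1)
 50  00010111111→0 (0)
 51  00101111110→0 (1)
 52  01011111101→0 (0)
 53  10111111010→1 (0)
 54  01111110100→0 (1)
 55  11111101001→1 (0)
 56  11111010010→1 (0)
 57  11110100100→1 (0)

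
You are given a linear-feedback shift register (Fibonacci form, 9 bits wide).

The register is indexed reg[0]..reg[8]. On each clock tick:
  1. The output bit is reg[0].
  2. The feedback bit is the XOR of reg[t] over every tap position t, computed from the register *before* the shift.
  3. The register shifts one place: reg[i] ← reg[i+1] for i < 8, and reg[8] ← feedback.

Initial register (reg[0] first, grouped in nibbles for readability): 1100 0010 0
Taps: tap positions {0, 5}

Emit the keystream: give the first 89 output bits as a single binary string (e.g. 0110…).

tick  register→output (feedback)
  0  110000100→1 (1)
  1  100001001→1 (0)
  2  000010010→0 (0)
  3  000100100→0 (0)
  4  001001000→0 (1)
  5  010010001→0 (0)
  6  100100010→1 (1)
  7  001000101→0 (0)
  8  010001010→0 (1)
  9  100010101→1 (1)
 10  000101011→0 (1)
 11  001010111→0 (0)
 12  010101110→0 (1)
 13  101011101→1 (0)
 14  010111010→0 (1)
 15  101110101→1 (1)
 16  011101011→0 (1)
 17  111010111→1 (1)
 18  110101111→1 (0)
 19  101011110→1 (0)
 20  010111100→0 (1)
 21  101111001→1 (0)
 22  011110010→0 (0)
 23  111100100→1 (1)
 24  111001001→1 (0)
 25  110010010→1 (1)
 26  100100101→1 (1)
 27  001001011→0 (1)
 28  010010111→0 (0)
 29  100101110→1 (0)
 30  001011100→0 (1)
 31  010111001→0 (1)
 32  101110011→1 (1)
 33  011100111→0 (0)
 34  111001110→1 (0)
 35  110011100→1 (0)
 36  100111000→1 (0)
 37  001110000→0 (0)
 38  011100000→0 (0)
 39  111000000→1 (1)
 40  110000001→1 (1)
 41  100000011→1 (1)
 42  000000111→0 (0)
 43  000001110→0 (1)
 44  000011101→0 (1)
 45  000111011→0 (1)
 46  001110111→0 (0)
 47  011101110→0 (1)
 48  111011101→1 (0)
 49  110111010→1 (0)
 50  101110100→1 (1)
 51  011101001→0 (1)
 52  111010011→1 (1)
 53  110100111→1 (1)
 54  101001111→1 (0)
 55  010011110→0 (1)
 56  100111101→1 (0)
 57  001111010→0 (1)
 58  011110101→0 (0)
 59  111101010→1 (0)
 60  111010100→1 (1)
 61  110101001→1 (0)
 62  101010010→1 (1)
 63  010100101→0 (0)
 64  101001010→1 (0)
 65  010010100→0 (0)
 66  100101000→1 (0)
 67  001010000→0 (0)
 68  010100000→0 (0)
 69  101000000→1 (1)
 70  010000001→0 (0)
 71  100000010→1 (1)
 72  000000101→0 (0)
 73  000001010→0 (1)
 74  000010101→0 (0)
 75  000101010→0 (1)
 76  001010101→0 (0)
 77  010101010→0 (1)
 78  101010101→1 (1)
 79  010101011→0 (1)
 80  101010111→1 (1)
 81  010101111→0 (1)
 82  101011111→1 (0)
 83  010111110→0 (1)
 84  101111101→1 (0)
 85  011111010→0 (1)
 86  111110101→1 (1)
 87  111101011→1 (0)
 88  111010110→1 (1)

11000010010001010111010111100100101110011100000011101110100111101010010100000010101010111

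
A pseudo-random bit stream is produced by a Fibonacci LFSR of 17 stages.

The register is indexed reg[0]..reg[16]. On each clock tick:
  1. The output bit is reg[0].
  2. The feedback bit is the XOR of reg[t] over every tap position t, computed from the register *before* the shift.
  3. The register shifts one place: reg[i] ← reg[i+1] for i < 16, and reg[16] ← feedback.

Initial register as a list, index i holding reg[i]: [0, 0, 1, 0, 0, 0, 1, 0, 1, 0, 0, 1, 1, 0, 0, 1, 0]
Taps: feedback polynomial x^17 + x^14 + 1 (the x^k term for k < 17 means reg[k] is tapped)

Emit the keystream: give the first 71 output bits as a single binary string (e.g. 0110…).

step | reg (before) | out | fb
   0 | 00100010100110010 | 0 | 0
   1 | 01000101001100100 | 0 | 1
   2 | 10001010011001001 | 1 | 1
   3 | 00010100110010011 | 0 | 0
   4 | 00101001100100110 | 0 | 1
   5 | 01010011001001101 | 0 | 1
   6 | 10100110010011011 | 1 | 1
   7 | 01001100100110111 | 0 | 1
   8 | 10011001001101111 | 1 | 0
   9 | 00110010011011110 | 0 | 1
  10 | 01100100110111101 | 0 | 1
  11 | 11001001101111011 | 1 | 1
  12 | 10010011011110111 | 1 | 0
  13 | 00100110111101110 | 0 | 1
  14 | 01001101111011101 | 0 | 1
  15 | 10011011110111011 | 1 | 1
  16 | 00110111101110111 | 0 | 1
  17 | 01101111011101111 | 0 | 1
  18 | 11011110111011111 | 1 | 0
  19 | 10111101110111110 | 1 | 0
  20 | 01111011101111100 | 0 | 1
  21 | 11110111011111001 | 1 | 1
  22 | 11101110111110011 | 1 | 1
  23 | 11011101111100111 | 1 | 0
  24 | 10111011111001110 | 1 | 0
  25 | 01110111110011100 | 0 | 1
  26 | 11101111100111001 | 1 | 1
  27 | 11011111001110011 | 1 | 1
  28 | 10111110011100111 | 1 | 0
  29 | 01111100111001110 | 0 | 1
  30 | 11111001110011101 | 1 | 0
  31 | 11110011100111010 | 1 | 1
  32 | 11100111001110101 | 1 | 0
  33 | 11001110011101010 | 1 | 1
  34 | 10011100111010101 | 1 | 0
  35 | 00111001110101010 | 0 | 0
  36 | 01110011101010100 | 0 | 1
  37 | 11100111010101001 | 1 | 1
  38 | 11001110101010011 | 1 | 1
  39 | 10011101010100111 | 1 | 0
  40 | 00111010101001110 | 0 | 1
  41 | 01110101010011101 | 0 | 1
  42 | 11101010100111011 | 1 | 1
  43 | 11010101001110111 | 1 | 0
  44 | 10101010011101110 | 1 | 0
  45 | 01010100111011100 | 0 | 1
  46 | 10101001110111001 | 1 | 1
  47 | 01010011101110011 | 0 | 0
  48 | 10100111011100110 | 1 | 0
  49 | 01001110111001100 | 0 | 1
  50 | 10011101110011001 | 1 | 1
  51 | 00111011100110011 | 0 | 0
  52 | 01110111001100110 | 0 | 1
  53 | 11101110011001101 | 1 | 0
  54 | 11011100110011010 | 1 | 1
  55 | 10111001100110101 | 1 | 0
  56 | 01110011001101010 | 0 | 0
  57 | 11100110011010100 | 1 | 0
  58 | 11001100110101000 | 1 | 1
  59 | 10011001101010001 | 1 | 1
  60 | 00110011010100011 | 0 | 0
  61 | 01100110101000110 | 0 | 1
  62 | 11001101010001101 | 1 | 0
  63 | 10011010100011010 | 1 | 1
  64 | 00110101000110101 | 0 | 1
  65 | 01101010001101011 | 0 | 0
  66 | 11010100011010110 | 1 | 0
  67 | 10101000110101100 | 1 | 0
  68 | 01010001101011000 | 0 | 0
  69 | 10100011010110000 | 1 | 1
  70 | 01000110101100001 | 0 | 0

00100010100110010011011110111011111001110011101010100111011100110011010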